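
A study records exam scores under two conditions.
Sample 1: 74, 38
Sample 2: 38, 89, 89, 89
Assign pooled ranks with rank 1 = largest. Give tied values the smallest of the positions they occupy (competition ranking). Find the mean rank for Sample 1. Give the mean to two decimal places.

Sorted (descending): 89, 89, 89, 74, 38, 38
The 3 values of 89 occupy positions 1–3 → each gets rank 1.
The 2 values of 38 occupy positions 5–6 → each gets rank 5.
Sample 1 values → pooled ranks: 74→4, 38→5
Mean rank = (4 + 5) / 2 = 4.50

4.50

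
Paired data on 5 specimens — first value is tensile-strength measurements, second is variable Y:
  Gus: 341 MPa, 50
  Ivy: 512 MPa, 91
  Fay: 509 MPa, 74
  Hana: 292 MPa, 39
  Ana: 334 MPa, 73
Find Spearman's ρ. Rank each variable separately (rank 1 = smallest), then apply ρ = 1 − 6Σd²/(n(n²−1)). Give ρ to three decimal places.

Ranks of variable 1: 3, 5, 4, 1, 2
Ranks of variable 2: 2, 5, 4, 1, 3
d = r₁ − r₂: 1, 0, 0, 0, -1
d²: 1, 0, 0, 0, 1; Σd² = 2
ρ = 1 − 6·2/(5·24) = 1 − 12/120 = 0.900

0.900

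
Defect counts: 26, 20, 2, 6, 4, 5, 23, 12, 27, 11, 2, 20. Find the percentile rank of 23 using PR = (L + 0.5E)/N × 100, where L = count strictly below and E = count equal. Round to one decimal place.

79.2

N = 12.
Strictly below 23: 9. Equal to 23: 1.
PR = (9 + 0.5·1)/12 × 100 = 79.2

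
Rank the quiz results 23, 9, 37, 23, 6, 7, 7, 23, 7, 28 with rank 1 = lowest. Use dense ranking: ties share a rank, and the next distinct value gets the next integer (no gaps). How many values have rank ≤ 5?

9

Sorted (ascending): 6, 7, 7, 7, 9, 23, 23, 23, 28, 37
The 3 values of 7 share dense rank 2.
The 3 values of 23 share dense rank 4.
Remaining distinct values take the next consecutive integers.
Ranks ≤ 5: {1, 2, 2, 2, 3, 4, 4, 4, 5} → 9 values.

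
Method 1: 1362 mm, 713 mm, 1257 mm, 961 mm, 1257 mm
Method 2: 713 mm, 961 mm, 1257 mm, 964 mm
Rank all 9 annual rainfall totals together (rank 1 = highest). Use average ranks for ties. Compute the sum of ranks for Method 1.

Sorted (descending): 1362, 1257, 1257, 1257, 964, 961, 961, 713, 713
The 3 values of 1257 occupy positions 2–4 → average rank 3.
The 2 values of 961 occupy positions 6–7 → average rank (6+7)/2 = 6.5.
The 2 values of 713 occupy positions 8–9 → average rank (8+9)/2 = 8.5.
Method 1 values → pooled ranks: 1362→1, 713→8.5, 1257→3, 961→6.5, 1257→3
Rank sum = 1 + 8.5 + 3 + 6.5 + 3 = 22

22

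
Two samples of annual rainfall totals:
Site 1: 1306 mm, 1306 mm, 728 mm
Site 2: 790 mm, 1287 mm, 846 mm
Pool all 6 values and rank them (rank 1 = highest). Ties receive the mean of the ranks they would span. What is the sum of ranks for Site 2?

Sorted (descending): 1306, 1306, 1287, 846, 790, 728
The 2 values of 1306 occupy positions 1–2 → average rank (1+2)/2 = 1.5.
Site 2 values → pooled ranks: 790→5, 1287→3, 846→4
Rank sum = 5 + 3 + 4 = 12

12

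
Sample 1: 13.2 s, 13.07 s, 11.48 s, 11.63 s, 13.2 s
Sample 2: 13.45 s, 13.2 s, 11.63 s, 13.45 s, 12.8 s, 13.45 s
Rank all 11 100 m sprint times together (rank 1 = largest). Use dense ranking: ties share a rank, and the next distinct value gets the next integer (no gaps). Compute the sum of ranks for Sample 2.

Sorted (descending): 13.45, 13.45, 13.45, 13.2, 13.2, 13.2, 13.07, 12.8, 11.63, 11.63, 11.48
The 3 values of 13.45 share dense rank 1.
The 3 values of 13.2 share dense rank 2.
The 2 values of 11.63 share dense rank 5.
Remaining distinct values take the next consecutive integers.
Sample 2 values → pooled ranks: 13.45→1, 13.2→2, 11.63→5, 13.45→1, 12.8→4, 13.45→1
Rank sum = 1 + 2 + 5 + 1 + 4 + 1 = 14

14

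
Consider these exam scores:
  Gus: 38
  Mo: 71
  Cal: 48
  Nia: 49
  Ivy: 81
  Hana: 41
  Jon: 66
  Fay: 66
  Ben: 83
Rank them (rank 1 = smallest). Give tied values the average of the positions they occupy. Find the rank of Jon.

Sorted (ascending): 38, 41, 48, 49, 66, 66, 71, 81, 83
The 2 values of 66 occupy positions 5–6 → average rank (5+6)/2 = 5.5.
Jon has value 66 → rank 5.5.

5.5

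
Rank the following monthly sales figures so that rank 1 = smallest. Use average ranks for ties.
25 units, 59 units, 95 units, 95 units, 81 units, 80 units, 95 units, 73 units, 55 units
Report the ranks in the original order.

Sorted (ascending): 25, 55, 59, 73, 80, 81, 95, 95, 95
The 3 values of 95 occupy positions 7–9 → average rank 8.

1, 3, 8, 8, 6, 5, 8, 4, 2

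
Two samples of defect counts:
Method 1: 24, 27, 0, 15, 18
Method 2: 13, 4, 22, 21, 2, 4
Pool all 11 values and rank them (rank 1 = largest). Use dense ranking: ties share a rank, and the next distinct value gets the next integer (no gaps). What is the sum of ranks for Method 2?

39

Sorted (descending): 27, 24, 22, 21, 18, 15, 13, 4, 4, 2, 0
The 2 values of 4 share dense rank 8.
Remaining distinct values take the next consecutive integers.
Method 2 values → pooled ranks: 13→7, 4→8, 22→3, 21→4, 2→9, 4→8
Rank sum = 7 + 8 + 3 + 4 + 9 + 8 = 39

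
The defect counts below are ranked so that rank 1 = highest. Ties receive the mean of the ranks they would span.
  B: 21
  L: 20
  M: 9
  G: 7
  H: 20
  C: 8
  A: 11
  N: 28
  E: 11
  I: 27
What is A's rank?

6.5

Sorted (descending): 28, 27, 21, 20, 20, 11, 11, 9, 8, 7
The 2 values of 20 occupy positions 4–5 → average rank (4+5)/2 = 4.5.
The 2 values of 11 occupy positions 6–7 → average rank (6+7)/2 = 6.5.
A has value 11 → rank 6.5.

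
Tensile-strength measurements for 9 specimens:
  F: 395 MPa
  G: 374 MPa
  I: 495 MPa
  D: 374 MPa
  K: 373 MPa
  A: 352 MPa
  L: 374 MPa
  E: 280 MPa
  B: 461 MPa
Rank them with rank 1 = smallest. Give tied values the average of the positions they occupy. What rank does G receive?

Sorted (ascending): 280, 352, 373, 374, 374, 374, 395, 461, 495
The 3 values of 374 occupy positions 4–6 → average rank 5.
G has value 374 MPa → rank 5.

5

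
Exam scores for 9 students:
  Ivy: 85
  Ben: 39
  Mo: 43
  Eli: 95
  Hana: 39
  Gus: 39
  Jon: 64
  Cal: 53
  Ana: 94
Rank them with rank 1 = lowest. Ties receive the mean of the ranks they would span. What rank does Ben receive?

2

Sorted (ascending): 39, 39, 39, 43, 53, 64, 85, 94, 95
The 3 values of 39 occupy positions 1–3 → average rank 2.
Ben has value 39 → rank 2.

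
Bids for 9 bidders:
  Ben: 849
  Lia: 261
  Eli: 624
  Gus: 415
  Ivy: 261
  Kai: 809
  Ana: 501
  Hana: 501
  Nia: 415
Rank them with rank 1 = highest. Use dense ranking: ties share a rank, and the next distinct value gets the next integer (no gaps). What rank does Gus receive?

5

Sorted (descending): 849, 809, 624, 501, 501, 415, 415, 261, 261
The 2 values of 501 share dense rank 4.
The 2 values of 415 share dense rank 5.
The 2 values of 261 share dense rank 6.
Remaining distinct values take the next consecutive integers.
Gus has value 415 → rank 5.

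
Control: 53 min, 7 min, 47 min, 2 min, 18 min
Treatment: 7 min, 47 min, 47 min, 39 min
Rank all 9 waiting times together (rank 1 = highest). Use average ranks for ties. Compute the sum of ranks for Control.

26.5

Sorted (descending): 53, 47, 47, 47, 39, 18, 7, 7, 2
The 3 values of 47 occupy positions 2–4 → average rank 3.
The 2 values of 7 occupy positions 7–8 → average rank (7+8)/2 = 7.5.
Control values → pooled ranks: 53→1, 7→7.5, 47→3, 2→9, 18→6
Rank sum = 1 + 7.5 + 3 + 9 + 6 = 26.5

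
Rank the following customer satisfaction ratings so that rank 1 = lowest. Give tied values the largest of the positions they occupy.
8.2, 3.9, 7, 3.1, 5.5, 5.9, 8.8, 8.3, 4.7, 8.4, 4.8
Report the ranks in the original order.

Sorted (ascending): 3.1, 3.9, 4.7, 4.8, 5.5, 5.9, 7, 8.2, 8.3, 8.4, 8.8
No ties — each value takes its position as its rank.

8, 2, 7, 1, 5, 6, 11, 9, 3, 10, 4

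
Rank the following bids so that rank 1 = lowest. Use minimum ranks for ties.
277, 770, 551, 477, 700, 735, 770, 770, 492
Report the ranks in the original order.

Sorted (ascending): 277, 477, 492, 551, 700, 735, 770, 770, 770
The 3 values of 770 occupy positions 7–9 → each gets rank 7.

1, 7, 4, 2, 5, 6, 7, 7, 3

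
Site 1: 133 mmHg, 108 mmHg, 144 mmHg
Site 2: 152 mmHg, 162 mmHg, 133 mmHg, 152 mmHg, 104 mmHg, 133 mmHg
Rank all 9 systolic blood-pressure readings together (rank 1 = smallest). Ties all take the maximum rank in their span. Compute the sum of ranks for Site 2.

Sorted (ascending): 104, 108, 133, 133, 133, 144, 152, 152, 162
The 3 values of 133 occupy positions 3–5 → each gets rank 5.
The 2 values of 152 occupy positions 7–8 → each gets rank 8.
Site 2 values → pooled ranks: 152→8, 162→9, 133→5, 152→8, 104→1, 133→5
Rank sum = 8 + 9 + 5 + 8 + 1 + 5 = 36

36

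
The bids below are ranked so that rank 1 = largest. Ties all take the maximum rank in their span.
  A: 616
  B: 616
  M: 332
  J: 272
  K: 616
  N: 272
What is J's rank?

6

Sorted (descending): 616, 616, 616, 332, 272, 272
The 3 values of 616 occupy positions 1–3 → each gets rank 3.
The 2 values of 272 occupy positions 5–6 → each gets rank 6.
J has value 272 → rank 6.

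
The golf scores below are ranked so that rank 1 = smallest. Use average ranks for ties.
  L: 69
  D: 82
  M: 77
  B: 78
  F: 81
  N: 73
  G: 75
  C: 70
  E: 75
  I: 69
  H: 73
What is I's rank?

1.5

Sorted (ascending): 69, 69, 70, 73, 73, 75, 75, 77, 78, 81, 82
The 2 values of 69 occupy positions 1–2 → average rank (1+2)/2 = 1.5.
The 2 values of 73 occupy positions 4–5 → average rank (4+5)/2 = 4.5.
The 2 values of 75 occupy positions 6–7 → average rank (6+7)/2 = 6.5.
I has value 69 → rank 1.5.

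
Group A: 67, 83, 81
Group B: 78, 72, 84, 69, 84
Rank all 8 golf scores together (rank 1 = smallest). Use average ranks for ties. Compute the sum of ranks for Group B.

Sorted (ascending): 67, 69, 72, 78, 81, 83, 84, 84
The 2 values of 84 occupy positions 7–8 → average rank (7+8)/2 = 7.5.
Group B values → pooled ranks: 78→4, 72→3, 84→7.5, 69→2, 84→7.5
Rank sum = 4 + 3 + 7.5 + 2 + 7.5 = 24

24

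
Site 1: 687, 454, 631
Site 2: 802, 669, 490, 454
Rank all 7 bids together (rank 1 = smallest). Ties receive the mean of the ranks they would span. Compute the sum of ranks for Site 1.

11.5

Sorted (ascending): 454, 454, 490, 631, 669, 687, 802
The 2 values of 454 occupy positions 1–2 → average rank (1+2)/2 = 1.5.
Site 1 values → pooled ranks: 687→6, 454→1.5, 631→4
Rank sum = 6 + 1.5 + 4 = 11.5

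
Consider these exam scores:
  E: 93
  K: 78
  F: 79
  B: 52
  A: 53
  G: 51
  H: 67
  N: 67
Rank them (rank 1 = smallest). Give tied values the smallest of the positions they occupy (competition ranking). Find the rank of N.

Sorted (ascending): 51, 52, 53, 67, 67, 78, 79, 93
The 2 values of 67 occupy positions 4–5 → each gets rank 4.
N has value 67 → rank 4.

4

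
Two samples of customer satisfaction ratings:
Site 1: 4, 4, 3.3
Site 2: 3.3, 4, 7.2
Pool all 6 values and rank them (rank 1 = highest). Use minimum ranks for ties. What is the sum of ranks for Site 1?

9

Sorted (descending): 7.2, 4, 4, 4, 3.3, 3.3
The 3 values of 4 occupy positions 2–4 → each gets rank 2.
The 2 values of 3.3 occupy positions 5–6 → each gets rank 5.
Site 1 values → pooled ranks: 4→2, 4→2, 3.3→5
Rank sum = 2 + 2 + 5 = 9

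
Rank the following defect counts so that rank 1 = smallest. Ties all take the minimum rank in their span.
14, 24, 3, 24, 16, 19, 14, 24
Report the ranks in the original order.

2, 6, 1, 6, 4, 5, 2, 6

Sorted (ascending): 3, 14, 14, 16, 19, 24, 24, 24
The 2 values of 14 occupy positions 2–3 → each gets rank 2.
The 3 values of 24 occupy positions 6–8 → each gets rank 6.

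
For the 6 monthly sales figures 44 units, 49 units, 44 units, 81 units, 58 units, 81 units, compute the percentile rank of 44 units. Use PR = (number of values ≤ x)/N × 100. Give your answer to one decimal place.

33.3

N = 6.
Strictly below 44: 0. Equal to 44: 2.
PR = 2/6 × 100 = 33.3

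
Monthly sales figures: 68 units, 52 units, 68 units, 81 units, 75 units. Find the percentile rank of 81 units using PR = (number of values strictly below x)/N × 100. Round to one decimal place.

N = 5.
Strictly below 81: 4. Equal to 81: 1.
PR = 4/5 × 100 = 80.0

80.0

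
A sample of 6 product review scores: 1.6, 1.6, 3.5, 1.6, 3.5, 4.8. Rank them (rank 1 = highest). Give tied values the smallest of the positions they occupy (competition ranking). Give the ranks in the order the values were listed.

Sorted (descending): 4.8, 3.5, 3.5, 1.6, 1.6, 1.6
The 2 values of 3.5 occupy positions 2–3 → each gets rank 2.
The 3 values of 1.6 occupy positions 4–6 → each gets rank 4.

4, 4, 2, 4, 2, 1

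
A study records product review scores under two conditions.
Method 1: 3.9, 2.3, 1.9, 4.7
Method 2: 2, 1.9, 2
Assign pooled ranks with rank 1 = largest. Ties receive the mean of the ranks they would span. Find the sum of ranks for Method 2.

Sorted (descending): 4.7, 3.9, 2.3, 2, 2, 1.9, 1.9
The 2 values of 2 occupy positions 4–5 → average rank (4+5)/2 = 4.5.
The 2 values of 1.9 occupy positions 6–7 → average rank (6+7)/2 = 6.5.
Method 2 values → pooled ranks: 2→4.5, 1.9→6.5, 2→4.5
Rank sum = 4.5 + 6.5 + 4.5 = 15.5

15.5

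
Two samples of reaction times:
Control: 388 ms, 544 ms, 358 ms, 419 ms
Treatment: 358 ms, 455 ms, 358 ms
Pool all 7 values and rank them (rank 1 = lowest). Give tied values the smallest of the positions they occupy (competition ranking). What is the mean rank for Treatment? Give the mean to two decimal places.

2.67

Sorted (ascending): 358, 358, 358, 388, 419, 455, 544
The 3 values of 358 occupy positions 1–3 → each gets rank 1.
Treatment values → pooled ranks: 358→1, 455→6, 358→1
Mean rank = (1 + 6 + 1) / 3 = 2.67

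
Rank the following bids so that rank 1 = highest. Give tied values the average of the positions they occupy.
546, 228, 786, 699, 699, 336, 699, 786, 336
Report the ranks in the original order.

6, 9, 1.5, 4, 4, 7.5, 4, 1.5, 7.5

Sorted (descending): 786, 786, 699, 699, 699, 546, 336, 336, 228
The 2 values of 786 occupy positions 1–2 → average rank (1+2)/2 = 1.5.
The 3 values of 699 occupy positions 3–5 → average rank 4.
The 2 values of 336 occupy positions 7–8 → average rank (7+8)/2 = 7.5.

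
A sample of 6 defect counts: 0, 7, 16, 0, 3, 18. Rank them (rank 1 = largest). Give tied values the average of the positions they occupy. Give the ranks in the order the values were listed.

5.5, 3, 2, 5.5, 4, 1

Sorted (descending): 18, 16, 7, 3, 0, 0
The 2 values of 0 occupy positions 5–6 → average rank (5+6)/2 = 5.5.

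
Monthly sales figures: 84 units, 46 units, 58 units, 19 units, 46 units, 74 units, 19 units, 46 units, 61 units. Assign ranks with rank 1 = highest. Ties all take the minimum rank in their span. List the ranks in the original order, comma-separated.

1, 5, 4, 8, 5, 2, 8, 5, 3

Sorted (descending): 84, 74, 61, 58, 46, 46, 46, 19, 19
The 3 values of 46 occupy positions 5–7 → each gets rank 5.
The 2 values of 19 occupy positions 8–9 → each gets rank 8.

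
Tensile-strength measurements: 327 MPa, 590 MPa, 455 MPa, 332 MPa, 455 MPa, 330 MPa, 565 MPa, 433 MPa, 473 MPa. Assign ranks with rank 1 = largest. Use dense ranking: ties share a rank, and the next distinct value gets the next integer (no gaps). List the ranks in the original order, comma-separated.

8, 1, 4, 6, 4, 7, 2, 5, 3

Sorted (descending): 590, 565, 473, 455, 455, 433, 332, 330, 327
The 2 values of 455 share dense rank 4.
Remaining distinct values take the next consecutive integers.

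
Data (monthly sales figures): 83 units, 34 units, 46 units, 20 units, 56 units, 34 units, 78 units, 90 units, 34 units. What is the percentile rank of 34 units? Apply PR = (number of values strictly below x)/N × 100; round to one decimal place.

N = 9.
Strictly below 34: 1. Equal to 34: 3.
PR = 1/9 × 100 = 11.1

11.1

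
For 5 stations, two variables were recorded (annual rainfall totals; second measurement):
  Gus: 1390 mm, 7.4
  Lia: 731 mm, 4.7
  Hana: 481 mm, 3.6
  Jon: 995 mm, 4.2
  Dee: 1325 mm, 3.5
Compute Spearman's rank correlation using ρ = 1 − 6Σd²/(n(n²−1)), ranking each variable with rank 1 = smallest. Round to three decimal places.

Ranks of variable 1: 5, 2, 1, 3, 4
Ranks of variable 2: 5, 4, 2, 3, 1
d = r₁ − r₂: 0, -2, -1, 0, 3
d²: 0, 4, 1, 0, 9; Σd² = 14
ρ = 1 − 6·14/(5·24) = 1 − 84/120 = 0.300

0.300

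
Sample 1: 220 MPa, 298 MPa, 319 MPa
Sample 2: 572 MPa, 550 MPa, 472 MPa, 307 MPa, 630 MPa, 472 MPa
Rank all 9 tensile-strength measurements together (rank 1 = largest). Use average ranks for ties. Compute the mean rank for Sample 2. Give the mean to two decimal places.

3.67

Sorted (descending): 630, 572, 550, 472, 472, 319, 307, 298, 220
The 2 values of 472 occupy positions 4–5 → average rank (4+5)/2 = 4.5.
Sample 2 values → pooled ranks: 572→2, 550→3, 472→4.5, 307→7, 630→1, 472→4.5
Mean rank = (2 + 3 + 4.5 + 7 + 1 + 4.5) / 6 = 3.67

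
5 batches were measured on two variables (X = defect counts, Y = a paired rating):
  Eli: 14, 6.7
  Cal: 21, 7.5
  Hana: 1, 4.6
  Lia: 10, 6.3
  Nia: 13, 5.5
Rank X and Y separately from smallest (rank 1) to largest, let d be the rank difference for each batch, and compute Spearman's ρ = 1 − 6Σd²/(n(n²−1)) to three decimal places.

0.900

Ranks of variable 1: 4, 5, 1, 2, 3
Ranks of variable 2: 4, 5, 1, 3, 2
d = r₁ − r₂: 0, 0, 0, -1, 1
d²: 0, 0, 0, 1, 1; Σd² = 2
ρ = 1 − 6·2/(5·24) = 1 − 12/120 = 0.900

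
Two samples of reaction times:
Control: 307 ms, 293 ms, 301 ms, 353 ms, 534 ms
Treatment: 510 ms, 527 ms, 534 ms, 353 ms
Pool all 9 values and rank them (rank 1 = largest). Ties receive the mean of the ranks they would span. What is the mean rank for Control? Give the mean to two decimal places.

6.20

Sorted (descending): 534, 534, 527, 510, 353, 353, 307, 301, 293
The 2 values of 534 occupy positions 1–2 → average rank (1+2)/2 = 1.5.
The 2 values of 353 occupy positions 5–6 → average rank (5+6)/2 = 5.5.
Control values → pooled ranks: 307→7, 293→9, 301→8, 353→5.5, 534→1.5
Mean rank = (7 + 9 + 8 + 5.5 + 1.5) / 5 = 6.20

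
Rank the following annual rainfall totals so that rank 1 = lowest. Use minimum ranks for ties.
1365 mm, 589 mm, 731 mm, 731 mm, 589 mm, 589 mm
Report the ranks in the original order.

6, 1, 4, 4, 1, 1

Sorted (ascending): 589, 589, 589, 731, 731, 1365
The 3 values of 589 occupy positions 1–3 → each gets rank 1.
The 2 values of 731 occupy positions 4–5 → each gets rank 4.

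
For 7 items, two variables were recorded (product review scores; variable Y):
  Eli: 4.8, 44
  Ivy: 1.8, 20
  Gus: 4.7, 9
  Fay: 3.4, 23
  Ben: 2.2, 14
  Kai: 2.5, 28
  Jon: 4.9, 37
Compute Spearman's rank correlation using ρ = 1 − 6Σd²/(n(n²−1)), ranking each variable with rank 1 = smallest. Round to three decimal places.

0.536

Ranks of variable 1: 6, 1, 5, 4, 2, 3, 7
Ranks of variable 2: 7, 3, 1, 4, 2, 5, 6
d = r₁ − r₂: -1, -2, 4, 0, 0, -2, 1
d²: 1, 4, 16, 0, 0, 4, 1; Σd² = 26
ρ = 1 − 6·26/(7·48) = 1 − 156/336 = 0.536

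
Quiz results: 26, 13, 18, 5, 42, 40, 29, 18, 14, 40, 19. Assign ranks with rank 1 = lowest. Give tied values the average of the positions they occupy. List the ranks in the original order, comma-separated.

7, 2, 4.5, 1, 11, 9.5, 8, 4.5, 3, 9.5, 6

Sorted (ascending): 5, 13, 14, 18, 18, 19, 26, 29, 40, 40, 42
The 2 values of 18 occupy positions 4–5 → average rank (4+5)/2 = 4.5.
The 2 values of 40 occupy positions 9–10 → average rank (9+10)/2 = 9.5.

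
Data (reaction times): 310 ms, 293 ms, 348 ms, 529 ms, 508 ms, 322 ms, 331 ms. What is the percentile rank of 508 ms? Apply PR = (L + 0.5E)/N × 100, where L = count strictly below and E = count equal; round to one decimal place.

N = 7.
Strictly below 508: 5. Equal to 508: 1.
PR = (5 + 0.5·1)/7 × 100 = 78.6

78.6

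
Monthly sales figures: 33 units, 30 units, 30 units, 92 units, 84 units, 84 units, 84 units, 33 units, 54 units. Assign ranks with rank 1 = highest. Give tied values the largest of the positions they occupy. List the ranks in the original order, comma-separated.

7, 9, 9, 1, 4, 4, 4, 7, 5

Sorted (descending): 92, 84, 84, 84, 54, 33, 33, 30, 30
The 3 values of 84 occupy positions 2–4 → each gets rank 4.
The 2 values of 33 occupy positions 6–7 → each gets rank 7.
The 2 values of 30 occupy positions 8–9 → each gets rank 9.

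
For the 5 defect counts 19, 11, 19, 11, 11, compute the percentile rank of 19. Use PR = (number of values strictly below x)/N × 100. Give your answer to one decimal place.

60.0

N = 5.
Strictly below 19: 3. Equal to 19: 2.
PR = 3/5 × 100 = 60.0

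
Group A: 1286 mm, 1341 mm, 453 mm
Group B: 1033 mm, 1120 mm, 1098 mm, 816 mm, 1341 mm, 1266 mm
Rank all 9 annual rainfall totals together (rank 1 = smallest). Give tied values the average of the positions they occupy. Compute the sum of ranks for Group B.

28.5

Sorted (ascending): 453, 816, 1033, 1098, 1120, 1266, 1286, 1341, 1341
The 2 values of 1341 occupy positions 8–9 → average rank (8+9)/2 = 8.5.
Group B values → pooled ranks: 1033→3, 1120→5, 1098→4, 816→2, 1341→8.5, 1266→6
Rank sum = 3 + 5 + 4 + 2 + 8.5 + 6 = 28.5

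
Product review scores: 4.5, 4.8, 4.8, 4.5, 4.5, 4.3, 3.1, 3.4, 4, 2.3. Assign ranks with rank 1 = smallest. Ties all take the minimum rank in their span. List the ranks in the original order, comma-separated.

6, 9, 9, 6, 6, 5, 2, 3, 4, 1

Sorted (ascending): 2.3, 3.1, 3.4, 4, 4.3, 4.5, 4.5, 4.5, 4.8, 4.8
The 3 values of 4.5 occupy positions 6–8 → each gets rank 6.
The 2 values of 4.8 occupy positions 9–10 → each gets rank 9.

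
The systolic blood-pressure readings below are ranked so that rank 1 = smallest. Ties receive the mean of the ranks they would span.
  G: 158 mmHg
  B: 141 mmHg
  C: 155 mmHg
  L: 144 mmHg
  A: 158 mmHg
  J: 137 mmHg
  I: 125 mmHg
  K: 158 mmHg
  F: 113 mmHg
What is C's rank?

Sorted (ascending): 113, 125, 137, 141, 144, 155, 158, 158, 158
The 3 values of 158 occupy positions 7–9 → average rank 8.
C has value 155 mmHg → rank 6.

6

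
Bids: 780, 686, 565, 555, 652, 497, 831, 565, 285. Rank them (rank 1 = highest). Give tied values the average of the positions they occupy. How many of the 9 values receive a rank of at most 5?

4

Sorted (descending): 831, 780, 686, 652, 565, 565, 555, 497, 285
The 2 values of 565 occupy positions 5–6 → average rank (5+6)/2 = 5.5.
Ranks ≤ 5: {1, 2, 3, 4} → 4 values.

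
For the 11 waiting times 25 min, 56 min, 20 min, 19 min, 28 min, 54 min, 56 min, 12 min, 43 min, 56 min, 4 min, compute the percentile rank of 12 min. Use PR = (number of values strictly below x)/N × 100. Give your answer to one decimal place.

9.1

N = 11.
Strictly below 12: 1. Equal to 12: 1.
PR = 1/11 × 100 = 9.1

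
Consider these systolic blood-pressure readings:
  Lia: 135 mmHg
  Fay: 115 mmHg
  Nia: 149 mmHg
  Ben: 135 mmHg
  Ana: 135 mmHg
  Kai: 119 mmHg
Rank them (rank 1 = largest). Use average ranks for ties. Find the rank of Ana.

3

Sorted (descending): 149, 135, 135, 135, 119, 115
The 3 values of 135 occupy positions 2–4 → average rank 3.
Ana has value 135 mmHg → rank 3.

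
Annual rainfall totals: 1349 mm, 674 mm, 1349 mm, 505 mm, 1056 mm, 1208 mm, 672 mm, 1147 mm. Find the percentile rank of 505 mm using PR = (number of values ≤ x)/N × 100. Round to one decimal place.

12.5

N = 8.
Strictly below 505: 0. Equal to 505: 1.
PR = 1/8 × 100 = 12.5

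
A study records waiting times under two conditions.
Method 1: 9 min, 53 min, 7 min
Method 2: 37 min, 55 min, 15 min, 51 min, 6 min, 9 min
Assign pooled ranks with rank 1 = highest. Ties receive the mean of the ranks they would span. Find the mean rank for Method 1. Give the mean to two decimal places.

Sorted (descending): 55, 53, 51, 37, 15, 9, 9, 7, 6
The 2 values of 9 occupy positions 6–7 → average rank (6+7)/2 = 6.5.
Method 1 values → pooled ranks: 9→6.5, 53→2, 7→8
Mean rank = (6.5 + 2 + 8) / 3 = 5.50

5.50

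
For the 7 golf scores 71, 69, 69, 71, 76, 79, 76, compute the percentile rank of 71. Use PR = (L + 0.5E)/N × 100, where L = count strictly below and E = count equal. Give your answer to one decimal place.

42.9

N = 7.
Strictly below 71: 2. Equal to 71: 2.
PR = (2 + 0.5·2)/7 × 100 = 42.9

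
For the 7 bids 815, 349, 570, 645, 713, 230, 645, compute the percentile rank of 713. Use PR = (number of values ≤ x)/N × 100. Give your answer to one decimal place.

N = 7.
Strictly below 713: 5. Equal to 713: 1.
PR = 6/7 × 100 = 85.7

85.7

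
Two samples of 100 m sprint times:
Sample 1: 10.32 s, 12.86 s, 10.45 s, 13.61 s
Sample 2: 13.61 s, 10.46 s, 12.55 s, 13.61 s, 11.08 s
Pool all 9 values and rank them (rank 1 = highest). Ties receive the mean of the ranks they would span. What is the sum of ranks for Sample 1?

Sorted (descending): 13.61, 13.61, 13.61, 12.86, 12.55, 11.08, 10.46, 10.45, 10.32
The 3 values of 13.61 occupy positions 1–3 → average rank 2.
Sample 1 values → pooled ranks: 10.32→9, 12.86→4, 10.45→8, 13.61→2
Rank sum = 9 + 4 + 8 + 2 = 23

23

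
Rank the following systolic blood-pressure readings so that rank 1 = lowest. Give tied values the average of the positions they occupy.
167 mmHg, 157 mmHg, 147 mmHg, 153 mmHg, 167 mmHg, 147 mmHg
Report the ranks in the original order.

5.5, 4, 1.5, 3, 5.5, 1.5

Sorted (ascending): 147, 147, 153, 157, 167, 167
The 2 values of 147 occupy positions 1–2 → average rank (1+2)/2 = 1.5.
The 2 values of 167 occupy positions 5–6 → average rank (5+6)/2 = 5.5.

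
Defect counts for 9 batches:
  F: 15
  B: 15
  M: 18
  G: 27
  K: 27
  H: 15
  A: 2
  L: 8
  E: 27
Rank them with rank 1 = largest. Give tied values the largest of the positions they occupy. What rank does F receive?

Sorted (descending): 27, 27, 27, 18, 15, 15, 15, 8, 2
The 3 values of 27 occupy positions 1–3 → each gets rank 3.
The 3 values of 15 occupy positions 5–7 → each gets rank 7.
F has value 15 → rank 7.

7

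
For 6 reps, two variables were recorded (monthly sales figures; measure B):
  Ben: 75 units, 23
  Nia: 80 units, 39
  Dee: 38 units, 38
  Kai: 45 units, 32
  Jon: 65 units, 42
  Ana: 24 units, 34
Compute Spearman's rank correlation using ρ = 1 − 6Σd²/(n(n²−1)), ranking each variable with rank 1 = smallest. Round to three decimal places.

0.143

Ranks of variable 1: 5, 6, 2, 3, 4, 1
Ranks of variable 2: 1, 5, 4, 2, 6, 3
d = r₁ − r₂: 4, 1, -2, 1, -2, -2
d²: 16, 1, 4, 1, 4, 4; Σd² = 30
ρ = 1 − 6·30/(6·35) = 1 − 180/210 = 0.143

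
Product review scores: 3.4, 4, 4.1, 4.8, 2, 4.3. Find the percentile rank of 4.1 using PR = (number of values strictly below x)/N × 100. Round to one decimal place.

N = 6.
Strictly below 4.1: 3. Equal to 4.1: 1.
PR = 3/6 × 100 = 50.0

50.0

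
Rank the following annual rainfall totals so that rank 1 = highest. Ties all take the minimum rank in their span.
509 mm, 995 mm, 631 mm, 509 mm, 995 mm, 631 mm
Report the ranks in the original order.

Sorted (descending): 995, 995, 631, 631, 509, 509
The 2 values of 995 occupy positions 1–2 → each gets rank 1.
The 2 values of 631 occupy positions 3–4 → each gets rank 3.
The 2 values of 509 occupy positions 5–6 → each gets rank 5.

5, 1, 3, 5, 1, 3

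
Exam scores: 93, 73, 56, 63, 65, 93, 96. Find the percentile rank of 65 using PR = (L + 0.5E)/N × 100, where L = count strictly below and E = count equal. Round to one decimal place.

35.7

N = 7.
Strictly below 65: 2. Equal to 65: 1.
PR = (2 + 0.5·1)/7 × 100 = 35.7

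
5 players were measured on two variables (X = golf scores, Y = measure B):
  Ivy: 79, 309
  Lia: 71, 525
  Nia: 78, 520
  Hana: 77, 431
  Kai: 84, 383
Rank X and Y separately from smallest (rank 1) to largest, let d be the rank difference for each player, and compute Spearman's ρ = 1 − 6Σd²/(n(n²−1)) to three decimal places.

-0.800

Ranks of variable 1: 4, 1, 3, 2, 5
Ranks of variable 2: 1, 5, 4, 3, 2
d = r₁ − r₂: 3, -4, -1, -1, 3
d²: 9, 16, 1, 1, 9; Σd² = 36
ρ = 1 − 6·36/(5·24) = 1 − 216/120 = -0.800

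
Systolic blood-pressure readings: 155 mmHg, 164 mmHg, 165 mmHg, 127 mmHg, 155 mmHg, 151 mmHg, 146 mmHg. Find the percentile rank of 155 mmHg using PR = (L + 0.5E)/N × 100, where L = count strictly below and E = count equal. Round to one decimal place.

N = 7.
Strictly below 155: 3. Equal to 155: 2.
PR = (3 + 0.5·2)/7 × 100 = 57.1

57.1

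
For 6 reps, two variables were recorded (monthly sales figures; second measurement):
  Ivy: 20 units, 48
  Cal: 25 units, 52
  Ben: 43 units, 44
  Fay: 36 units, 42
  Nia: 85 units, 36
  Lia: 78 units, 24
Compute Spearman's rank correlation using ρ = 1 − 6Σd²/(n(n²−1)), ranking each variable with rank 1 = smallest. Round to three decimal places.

-0.829

Ranks of variable 1: 1, 2, 4, 3, 6, 5
Ranks of variable 2: 5, 6, 4, 3, 2, 1
d = r₁ − r₂: -4, -4, 0, 0, 4, 4
d²: 16, 16, 0, 0, 16, 16; Σd² = 64
ρ = 1 − 6·64/(6·35) = 1 − 384/210 = -0.829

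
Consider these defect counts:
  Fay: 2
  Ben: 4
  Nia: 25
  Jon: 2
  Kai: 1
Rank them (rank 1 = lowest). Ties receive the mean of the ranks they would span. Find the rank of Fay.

Sorted (ascending): 1, 2, 2, 4, 25
The 2 values of 2 occupy positions 2–3 → average rank (2+3)/2 = 2.5.
Fay has value 2 → rank 2.5.

2.5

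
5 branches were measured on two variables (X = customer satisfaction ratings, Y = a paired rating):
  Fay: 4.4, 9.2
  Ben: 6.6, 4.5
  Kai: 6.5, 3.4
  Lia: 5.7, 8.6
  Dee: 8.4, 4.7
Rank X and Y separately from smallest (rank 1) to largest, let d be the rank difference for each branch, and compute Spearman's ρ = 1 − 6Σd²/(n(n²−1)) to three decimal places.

-0.600

Ranks of variable 1: 1, 4, 3, 2, 5
Ranks of variable 2: 5, 2, 1, 4, 3
d = r₁ − r₂: -4, 2, 2, -2, 2
d²: 16, 4, 4, 4, 4; Σd² = 32
ρ = 1 − 6·32/(5·24) = 1 − 192/120 = -0.600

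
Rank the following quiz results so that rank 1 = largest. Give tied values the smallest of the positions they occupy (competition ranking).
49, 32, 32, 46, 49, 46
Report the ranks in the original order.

1, 5, 5, 3, 1, 3

Sorted (descending): 49, 49, 46, 46, 32, 32
The 2 values of 49 occupy positions 1–2 → each gets rank 1.
The 2 values of 46 occupy positions 3–4 → each gets rank 3.
The 2 values of 32 occupy positions 5–6 → each gets rank 5.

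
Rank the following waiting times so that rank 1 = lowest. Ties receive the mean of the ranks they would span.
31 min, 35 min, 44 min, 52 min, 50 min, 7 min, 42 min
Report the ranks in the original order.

Sorted (ascending): 7, 31, 35, 42, 44, 50, 52
No ties — each value takes its position as its rank.

2, 3, 5, 7, 6, 1, 4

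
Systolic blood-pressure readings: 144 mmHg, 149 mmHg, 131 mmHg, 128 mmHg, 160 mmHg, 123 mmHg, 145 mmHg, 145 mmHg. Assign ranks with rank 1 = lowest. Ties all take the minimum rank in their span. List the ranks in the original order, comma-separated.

Sorted (ascending): 123, 128, 131, 144, 145, 145, 149, 160
The 2 values of 145 occupy positions 5–6 → each gets rank 5.

4, 7, 3, 2, 8, 1, 5, 5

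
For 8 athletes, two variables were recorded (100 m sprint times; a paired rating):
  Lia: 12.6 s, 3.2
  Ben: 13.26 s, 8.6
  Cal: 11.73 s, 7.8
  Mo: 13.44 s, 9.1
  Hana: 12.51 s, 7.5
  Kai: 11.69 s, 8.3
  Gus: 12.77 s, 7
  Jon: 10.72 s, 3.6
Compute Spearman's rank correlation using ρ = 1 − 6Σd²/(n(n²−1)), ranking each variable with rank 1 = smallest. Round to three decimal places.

Ranks of variable 1: 5, 7, 3, 8, 4, 2, 6, 1
Ranks of variable 2: 1, 7, 5, 8, 4, 6, 3, 2
d = r₁ − r₂: 4, 0, -2, 0, 0, -4, 3, -1
d²: 16, 0, 4, 0, 0, 16, 9, 1; Σd² = 46
ρ = 1 − 6·46/(8·63) = 1 − 276/504 = 0.452

0.452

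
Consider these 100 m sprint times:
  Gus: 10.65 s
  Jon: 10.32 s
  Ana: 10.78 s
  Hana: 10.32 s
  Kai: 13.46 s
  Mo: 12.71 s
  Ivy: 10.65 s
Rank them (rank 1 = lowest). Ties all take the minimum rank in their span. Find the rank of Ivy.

3

Sorted (ascending): 10.32, 10.32, 10.65, 10.65, 10.78, 12.71, 13.46
The 2 values of 10.32 occupy positions 1–2 → each gets rank 1.
The 2 values of 10.65 occupy positions 3–4 → each gets rank 3.
Ivy has value 10.65 s → rank 3.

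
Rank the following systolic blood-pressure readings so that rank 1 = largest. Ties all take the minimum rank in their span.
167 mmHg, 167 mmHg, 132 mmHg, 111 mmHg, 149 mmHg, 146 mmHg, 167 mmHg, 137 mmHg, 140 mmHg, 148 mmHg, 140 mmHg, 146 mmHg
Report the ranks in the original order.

Sorted (descending): 167, 167, 167, 149, 148, 146, 146, 140, 140, 137, 132, 111
The 3 values of 167 occupy positions 1–3 → each gets rank 1.
The 2 values of 146 occupy positions 6–7 → each gets rank 6.
The 2 values of 140 occupy positions 8–9 → each gets rank 8.

1, 1, 11, 12, 4, 6, 1, 10, 8, 5, 8, 6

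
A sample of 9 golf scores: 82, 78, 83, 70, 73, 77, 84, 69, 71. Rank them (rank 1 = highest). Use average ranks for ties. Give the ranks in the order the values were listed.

Sorted (descending): 84, 83, 82, 78, 77, 73, 71, 70, 69
No ties — each value takes its position as its rank.

3, 4, 2, 8, 6, 5, 1, 9, 7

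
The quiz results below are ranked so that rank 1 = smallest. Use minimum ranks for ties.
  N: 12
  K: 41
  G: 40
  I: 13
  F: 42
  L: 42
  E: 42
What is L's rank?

5

Sorted (ascending): 12, 13, 40, 41, 42, 42, 42
The 3 values of 42 occupy positions 5–7 → each gets rank 5.
L has value 42 → rank 5.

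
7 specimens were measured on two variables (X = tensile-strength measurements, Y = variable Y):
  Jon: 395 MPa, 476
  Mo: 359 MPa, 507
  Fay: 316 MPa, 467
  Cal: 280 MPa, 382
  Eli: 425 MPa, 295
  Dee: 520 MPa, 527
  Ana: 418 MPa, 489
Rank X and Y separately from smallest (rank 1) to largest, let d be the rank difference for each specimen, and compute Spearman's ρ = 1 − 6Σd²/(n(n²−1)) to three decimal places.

0.357

Ranks of variable 1: 4, 3, 2, 1, 6, 7, 5
Ranks of variable 2: 4, 6, 3, 2, 1, 7, 5
d = r₁ − r₂: 0, -3, -1, -1, 5, 0, 0
d²: 0, 9, 1, 1, 25, 0, 0; Σd² = 36
ρ = 1 − 6·36/(7·48) = 1 − 216/336 = 0.357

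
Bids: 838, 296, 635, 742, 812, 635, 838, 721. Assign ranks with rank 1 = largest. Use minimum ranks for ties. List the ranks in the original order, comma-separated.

1, 8, 6, 4, 3, 6, 1, 5

Sorted (descending): 838, 838, 812, 742, 721, 635, 635, 296
The 2 values of 838 occupy positions 1–2 → each gets rank 1.
The 2 values of 635 occupy positions 6–7 → each gets rank 6.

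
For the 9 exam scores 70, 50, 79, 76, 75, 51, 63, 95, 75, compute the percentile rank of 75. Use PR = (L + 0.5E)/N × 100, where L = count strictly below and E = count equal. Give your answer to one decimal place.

55.6

N = 9.
Strictly below 75: 4. Equal to 75: 2.
PR = (4 + 0.5·2)/9 × 100 = 55.6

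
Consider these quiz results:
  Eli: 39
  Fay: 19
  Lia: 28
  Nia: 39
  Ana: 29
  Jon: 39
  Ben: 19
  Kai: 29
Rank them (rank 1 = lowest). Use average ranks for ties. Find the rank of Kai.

4.5

Sorted (ascending): 19, 19, 28, 29, 29, 39, 39, 39
The 2 values of 19 occupy positions 1–2 → average rank (1+2)/2 = 1.5.
The 2 values of 29 occupy positions 4–5 → average rank (4+5)/2 = 4.5.
The 3 values of 39 occupy positions 6–8 → average rank 7.
Kai has value 29 → rank 4.5.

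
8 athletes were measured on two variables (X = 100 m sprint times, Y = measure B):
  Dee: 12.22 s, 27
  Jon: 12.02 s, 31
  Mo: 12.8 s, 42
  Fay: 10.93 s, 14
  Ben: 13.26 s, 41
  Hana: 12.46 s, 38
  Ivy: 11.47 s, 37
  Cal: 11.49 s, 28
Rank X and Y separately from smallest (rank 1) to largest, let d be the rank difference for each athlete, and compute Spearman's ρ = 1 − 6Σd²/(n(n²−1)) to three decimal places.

Ranks of variable 1: 5, 4, 7, 1, 8, 6, 2, 3
Ranks of variable 2: 2, 4, 8, 1, 7, 6, 5, 3
d = r₁ − r₂: 3, 0, -1, 0, 1, 0, -3, 0
d²: 9, 0, 1, 0, 1, 0, 9, 0; Σd² = 20
ρ = 1 − 6·20/(8·63) = 1 − 120/504 = 0.762

0.762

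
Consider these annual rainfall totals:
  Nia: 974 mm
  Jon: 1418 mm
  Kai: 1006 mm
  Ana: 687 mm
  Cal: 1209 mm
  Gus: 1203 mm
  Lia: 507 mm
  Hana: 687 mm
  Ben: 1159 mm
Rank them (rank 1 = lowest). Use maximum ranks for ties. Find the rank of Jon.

Sorted (ascending): 507, 687, 687, 974, 1006, 1159, 1203, 1209, 1418
The 2 values of 687 occupy positions 2–3 → each gets rank 3.
Jon has value 1418 mm → rank 9.

9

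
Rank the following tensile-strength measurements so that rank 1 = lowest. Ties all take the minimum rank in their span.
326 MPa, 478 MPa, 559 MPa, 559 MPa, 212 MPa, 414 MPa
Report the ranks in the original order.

Sorted (ascending): 212, 326, 414, 478, 559, 559
The 2 values of 559 occupy positions 5–6 → each gets rank 5.

2, 4, 5, 5, 1, 3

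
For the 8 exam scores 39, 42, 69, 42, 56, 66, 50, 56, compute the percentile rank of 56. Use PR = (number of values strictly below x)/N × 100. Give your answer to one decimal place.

N = 8.
Strictly below 56: 4. Equal to 56: 2.
PR = 4/8 × 100 = 50.0

50.0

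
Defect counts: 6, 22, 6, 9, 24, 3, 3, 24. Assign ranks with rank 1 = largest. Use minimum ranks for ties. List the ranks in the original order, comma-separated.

Sorted (descending): 24, 24, 22, 9, 6, 6, 3, 3
The 2 values of 24 occupy positions 1–2 → each gets rank 1.
The 2 values of 6 occupy positions 5–6 → each gets rank 5.
The 2 values of 3 occupy positions 7–8 → each gets rank 7.

5, 3, 5, 4, 1, 7, 7, 1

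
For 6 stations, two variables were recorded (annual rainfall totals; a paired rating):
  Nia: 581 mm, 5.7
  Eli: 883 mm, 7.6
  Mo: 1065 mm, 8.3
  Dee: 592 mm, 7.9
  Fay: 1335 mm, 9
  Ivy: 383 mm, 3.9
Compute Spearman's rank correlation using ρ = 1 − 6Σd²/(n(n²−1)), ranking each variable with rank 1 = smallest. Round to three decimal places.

0.943

Ranks of variable 1: 2, 4, 5, 3, 6, 1
Ranks of variable 2: 2, 3, 5, 4, 6, 1
d = r₁ − r₂: 0, 1, 0, -1, 0, 0
d²: 0, 1, 0, 1, 0, 0; Σd² = 2
ρ = 1 − 6·2/(6·35) = 1 − 12/210 = 0.943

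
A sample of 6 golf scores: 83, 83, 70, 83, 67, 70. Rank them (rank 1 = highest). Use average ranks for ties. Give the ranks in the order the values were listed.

Sorted (descending): 83, 83, 83, 70, 70, 67
The 3 values of 83 occupy positions 1–3 → average rank 2.
The 2 values of 70 occupy positions 4–5 → average rank (4+5)/2 = 4.5.

2, 2, 4.5, 2, 6, 4.5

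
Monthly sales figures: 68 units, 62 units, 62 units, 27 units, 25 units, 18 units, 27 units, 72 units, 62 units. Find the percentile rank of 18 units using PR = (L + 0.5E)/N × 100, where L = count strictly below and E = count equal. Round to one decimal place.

5.6

N = 9.
Strictly below 18: 0. Equal to 18: 1.
PR = (0 + 0.5·1)/9 × 100 = 5.6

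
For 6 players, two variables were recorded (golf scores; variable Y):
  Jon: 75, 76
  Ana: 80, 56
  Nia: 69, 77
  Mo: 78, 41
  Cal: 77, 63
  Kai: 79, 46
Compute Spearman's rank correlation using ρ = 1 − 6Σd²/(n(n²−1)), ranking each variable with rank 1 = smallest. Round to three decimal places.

Ranks of variable 1: 2, 6, 1, 4, 3, 5
Ranks of variable 2: 5, 3, 6, 1, 4, 2
d = r₁ − r₂: -3, 3, -5, 3, -1, 3
d²: 9, 9, 25, 9, 1, 9; Σd² = 62
ρ = 1 − 6·62/(6·35) = 1 − 372/210 = -0.771

-0.771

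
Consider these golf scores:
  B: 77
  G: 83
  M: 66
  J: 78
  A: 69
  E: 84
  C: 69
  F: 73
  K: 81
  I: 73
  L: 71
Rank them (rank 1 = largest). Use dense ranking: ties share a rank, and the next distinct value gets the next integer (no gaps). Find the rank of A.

8

Sorted (descending): 84, 83, 81, 78, 77, 73, 73, 71, 69, 69, 66
The 2 values of 73 share dense rank 6.
The 2 values of 69 share dense rank 8.
Remaining distinct values take the next consecutive integers.
A has value 69 → rank 8.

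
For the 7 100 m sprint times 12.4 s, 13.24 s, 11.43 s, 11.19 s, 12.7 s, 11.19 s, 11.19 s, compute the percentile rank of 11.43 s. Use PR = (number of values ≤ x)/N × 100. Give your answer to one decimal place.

N = 7.
Strictly below 11.43: 3. Equal to 11.43: 1.
PR = 4/7 × 100 = 57.1

57.1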